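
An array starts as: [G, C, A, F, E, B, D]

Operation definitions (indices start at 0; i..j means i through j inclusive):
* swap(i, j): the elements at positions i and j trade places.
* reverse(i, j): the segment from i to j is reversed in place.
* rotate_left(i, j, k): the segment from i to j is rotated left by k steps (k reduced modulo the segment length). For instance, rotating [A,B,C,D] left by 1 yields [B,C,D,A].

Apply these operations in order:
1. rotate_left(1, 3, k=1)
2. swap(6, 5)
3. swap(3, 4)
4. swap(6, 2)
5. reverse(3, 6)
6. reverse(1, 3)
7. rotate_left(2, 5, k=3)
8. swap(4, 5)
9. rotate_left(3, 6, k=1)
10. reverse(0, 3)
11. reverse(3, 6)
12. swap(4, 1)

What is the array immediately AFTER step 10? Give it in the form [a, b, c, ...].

After 1 (rotate_left(1, 3, k=1)): [G, A, F, C, E, B, D]
After 2 (swap(6, 5)): [G, A, F, C, E, D, B]
After 3 (swap(3, 4)): [G, A, F, E, C, D, B]
After 4 (swap(6, 2)): [G, A, B, E, C, D, F]
After 5 (reverse(3, 6)): [G, A, B, F, D, C, E]
After 6 (reverse(1, 3)): [G, F, B, A, D, C, E]
After 7 (rotate_left(2, 5, k=3)): [G, F, C, B, A, D, E]
After 8 (swap(4, 5)): [G, F, C, B, D, A, E]
After 9 (rotate_left(3, 6, k=1)): [G, F, C, D, A, E, B]
After 10 (reverse(0, 3)): [D, C, F, G, A, E, B]

Answer: [D, C, F, G, A, E, B]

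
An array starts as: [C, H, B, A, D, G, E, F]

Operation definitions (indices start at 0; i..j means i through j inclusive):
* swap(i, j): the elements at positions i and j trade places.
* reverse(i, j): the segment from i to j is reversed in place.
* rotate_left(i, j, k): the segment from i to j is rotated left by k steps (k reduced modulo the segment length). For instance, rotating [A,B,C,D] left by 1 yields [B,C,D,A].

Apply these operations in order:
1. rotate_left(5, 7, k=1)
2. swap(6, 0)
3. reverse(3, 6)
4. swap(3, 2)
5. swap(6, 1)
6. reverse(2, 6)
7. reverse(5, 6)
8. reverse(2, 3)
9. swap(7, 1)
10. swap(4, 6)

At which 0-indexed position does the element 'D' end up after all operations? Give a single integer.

Answer: 2

Derivation:
After 1 (rotate_left(5, 7, k=1)): [C, H, B, A, D, E, F, G]
After 2 (swap(6, 0)): [F, H, B, A, D, E, C, G]
After 3 (reverse(3, 6)): [F, H, B, C, E, D, A, G]
After 4 (swap(3, 2)): [F, H, C, B, E, D, A, G]
After 5 (swap(6, 1)): [F, A, C, B, E, D, H, G]
After 6 (reverse(2, 6)): [F, A, H, D, E, B, C, G]
After 7 (reverse(5, 6)): [F, A, H, D, E, C, B, G]
After 8 (reverse(2, 3)): [F, A, D, H, E, C, B, G]
After 9 (swap(7, 1)): [F, G, D, H, E, C, B, A]
After 10 (swap(4, 6)): [F, G, D, H, B, C, E, A]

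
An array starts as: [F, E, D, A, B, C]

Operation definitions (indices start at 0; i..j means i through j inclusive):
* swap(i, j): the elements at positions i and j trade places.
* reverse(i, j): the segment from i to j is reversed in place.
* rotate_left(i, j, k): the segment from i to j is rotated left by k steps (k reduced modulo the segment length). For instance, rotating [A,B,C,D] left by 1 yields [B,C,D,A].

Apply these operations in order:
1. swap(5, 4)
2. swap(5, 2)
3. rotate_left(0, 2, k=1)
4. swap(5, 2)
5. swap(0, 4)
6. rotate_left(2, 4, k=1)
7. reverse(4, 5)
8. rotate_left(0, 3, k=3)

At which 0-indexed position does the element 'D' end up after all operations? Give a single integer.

After 1 (swap(5, 4)): [F, E, D, A, C, B]
After 2 (swap(5, 2)): [F, E, B, A, C, D]
After 3 (rotate_left(0, 2, k=1)): [E, B, F, A, C, D]
After 4 (swap(5, 2)): [E, B, D, A, C, F]
After 5 (swap(0, 4)): [C, B, D, A, E, F]
After 6 (rotate_left(2, 4, k=1)): [C, B, A, E, D, F]
After 7 (reverse(4, 5)): [C, B, A, E, F, D]
After 8 (rotate_left(0, 3, k=3)): [E, C, B, A, F, D]

Answer: 5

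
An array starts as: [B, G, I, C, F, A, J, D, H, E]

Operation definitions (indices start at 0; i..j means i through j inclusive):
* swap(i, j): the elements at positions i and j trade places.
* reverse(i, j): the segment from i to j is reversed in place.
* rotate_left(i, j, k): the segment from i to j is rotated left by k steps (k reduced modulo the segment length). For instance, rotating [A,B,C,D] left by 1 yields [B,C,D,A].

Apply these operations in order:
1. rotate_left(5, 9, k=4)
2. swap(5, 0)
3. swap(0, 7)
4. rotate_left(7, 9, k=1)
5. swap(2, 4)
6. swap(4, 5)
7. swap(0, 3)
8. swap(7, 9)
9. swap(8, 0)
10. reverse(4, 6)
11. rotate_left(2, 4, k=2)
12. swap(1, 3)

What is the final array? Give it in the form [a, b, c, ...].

Answer: [H, F, A, G, J, I, B, E, C, D]

Derivation:
After 1 (rotate_left(5, 9, k=4)): [B, G, I, C, F, E, A, J, D, H]
After 2 (swap(5, 0)): [E, G, I, C, F, B, A, J, D, H]
After 3 (swap(0, 7)): [J, G, I, C, F, B, A, E, D, H]
After 4 (rotate_left(7, 9, k=1)): [J, G, I, C, F, B, A, D, H, E]
After 5 (swap(2, 4)): [J, G, F, C, I, B, A, D, H, E]
After 6 (swap(4, 5)): [J, G, F, C, B, I, A, D, H, E]
After 7 (swap(0, 3)): [C, G, F, J, B, I, A, D, H, E]
After 8 (swap(7, 9)): [C, G, F, J, B, I, A, E, H, D]
After 9 (swap(8, 0)): [H, G, F, J, B, I, A, E, C, D]
After 10 (reverse(4, 6)): [H, G, F, J, A, I, B, E, C, D]
After 11 (rotate_left(2, 4, k=2)): [H, G, A, F, J, I, B, E, C, D]
After 12 (swap(1, 3)): [H, F, A, G, J, I, B, E, C, D]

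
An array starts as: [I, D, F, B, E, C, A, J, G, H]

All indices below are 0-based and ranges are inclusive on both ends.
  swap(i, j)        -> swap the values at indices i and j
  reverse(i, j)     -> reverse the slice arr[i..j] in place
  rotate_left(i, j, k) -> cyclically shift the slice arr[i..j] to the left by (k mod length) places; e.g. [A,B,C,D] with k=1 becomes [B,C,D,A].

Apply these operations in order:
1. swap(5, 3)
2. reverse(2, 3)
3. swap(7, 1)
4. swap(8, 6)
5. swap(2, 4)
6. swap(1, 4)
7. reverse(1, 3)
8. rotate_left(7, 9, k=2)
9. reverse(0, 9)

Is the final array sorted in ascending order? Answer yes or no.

Answer: no

Derivation:
After 1 (swap(5, 3)): [I, D, F, C, E, B, A, J, G, H]
After 2 (reverse(2, 3)): [I, D, C, F, E, B, A, J, G, H]
After 3 (swap(7, 1)): [I, J, C, F, E, B, A, D, G, H]
After 4 (swap(8, 6)): [I, J, C, F, E, B, G, D, A, H]
After 5 (swap(2, 4)): [I, J, E, F, C, B, G, D, A, H]
After 6 (swap(1, 4)): [I, C, E, F, J, B, G, D, A, H]
After 7 (reverse(1, 3)): [I, F, E, C, J, B, G, D, A, H]
After 8 (rotate_left(7, 9, k=2)): [I, F, E, C, J, B, G, H, D, A]
After 9 (reverse(0, 9)): [A, D, H, G, B, J, C, E, F, I]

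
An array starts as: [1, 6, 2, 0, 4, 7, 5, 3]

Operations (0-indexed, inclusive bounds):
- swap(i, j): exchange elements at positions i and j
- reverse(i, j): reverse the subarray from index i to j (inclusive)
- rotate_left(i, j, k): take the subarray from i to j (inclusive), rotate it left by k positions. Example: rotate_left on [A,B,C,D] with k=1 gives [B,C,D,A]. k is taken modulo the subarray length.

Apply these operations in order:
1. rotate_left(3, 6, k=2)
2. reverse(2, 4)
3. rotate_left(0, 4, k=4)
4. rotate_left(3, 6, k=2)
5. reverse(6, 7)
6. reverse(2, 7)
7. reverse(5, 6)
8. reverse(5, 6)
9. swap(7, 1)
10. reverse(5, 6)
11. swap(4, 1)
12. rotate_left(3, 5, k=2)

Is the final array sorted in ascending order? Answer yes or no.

After 1 (rotate_left(3, 6, k=2)): [1, 6, 2, 7, 5, 0, 4, 3]
After 2 (reverse(2, 4)): [1, 6, 5, 7, 2, 0, 4, 3]
After 3 (rotate_left(0, 4, k=4)): [2, 1, 6, 5, 7, 0, 4, 3]
After 4 (rotate_left(3, 6, k=2)): [2, 1, 6, 0, 4, 5, 7, 3]
After 5 (reverse(6, 7)): [2, 1, 6, 0, 4, 5, 3, 7]
After 6 (reverse(2, 7)): [2, 1, 7, 3, 5, 4, 0, 6]
After 7 (reverse(5, 6)): [2, 1, 7, 3, 5, 0, 4, 6]
After 8 (reverse(5, 6)): [2, 1, 7, 3, 5, 4, 0, 6]
After 9 (swap(7, 1)): [2, 6, 7, 3, 5, 4, 0, 1]
After 10 (reverse(5, 6)): [2, 6, 7, 3, 5, 0, 4, 1]
After 11 (swap(4, 1)): [2, 5, 7, 3, 6, 0, 4, 1]
After 12 (rotate_left(3, 5, k=2)): [2, 5, 7, 0, 3, 6, 4, 1]

Answer: no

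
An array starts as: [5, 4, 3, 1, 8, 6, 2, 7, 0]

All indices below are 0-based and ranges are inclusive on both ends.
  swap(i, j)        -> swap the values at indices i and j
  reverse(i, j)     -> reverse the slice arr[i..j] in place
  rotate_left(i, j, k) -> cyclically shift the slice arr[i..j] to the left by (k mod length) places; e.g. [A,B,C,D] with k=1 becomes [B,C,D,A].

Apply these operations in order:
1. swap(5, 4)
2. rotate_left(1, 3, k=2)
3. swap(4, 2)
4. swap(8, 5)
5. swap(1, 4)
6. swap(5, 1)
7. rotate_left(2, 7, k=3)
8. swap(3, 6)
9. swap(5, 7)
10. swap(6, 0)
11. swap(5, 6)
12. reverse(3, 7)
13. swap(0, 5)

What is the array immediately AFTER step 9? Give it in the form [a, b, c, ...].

Answer: [5, 0, 4, 3, 7, 1, 2, 6, 8]

Derivation:
After 1 (swap(5, 4)): [5, 4, 3, 1, 6, 8, 2, 7, 0]
After 2 (rotate_left(1, 3, k=2)): [5, 1, 4, 3, 6, 8, 2, 7, 0]
After 3 (swap(4, 2)): [5, 1, 6, 3, 4, 8, 2, 7, 0]
After 4 (swap(8, 5)): [5, 1, 6, 3, 4, 0, 2, 7, 8]
After 5 (swap(1, 4)): [5, 4, 6, 3, 1, 0, 2, 7, 8]
After 6 (swap(5, 1)): [5, 0, 6, 3, 1, 4, 2, 7, 8]
After 7 (rotate_left(2, 7, k=3)): [5, 0, 4, 2, 7, 6, 3, 1, 8]
After 8 (swap(3, 6)): [5, 0, 4, 3, 7, 6, 2, 1, 8]
After 9 (swap(5, 7)): [5, 0, 4, 3, 7, 1, 2, 6, 8]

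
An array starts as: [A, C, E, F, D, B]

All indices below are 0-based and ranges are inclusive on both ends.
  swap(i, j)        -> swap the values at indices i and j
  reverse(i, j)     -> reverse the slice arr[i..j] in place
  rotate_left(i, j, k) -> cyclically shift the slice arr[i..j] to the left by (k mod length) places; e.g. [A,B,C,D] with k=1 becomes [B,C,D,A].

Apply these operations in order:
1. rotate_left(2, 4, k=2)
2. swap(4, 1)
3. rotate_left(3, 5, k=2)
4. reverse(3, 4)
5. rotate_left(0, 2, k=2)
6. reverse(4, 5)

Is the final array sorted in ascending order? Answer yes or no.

Answer: no

Derivation:
After 1 (rotate_left(2, 4, k=2)): [A, C, D, E, F, B]
After 2 (swap(4, 1)): [A, F, D, E, C, B]
After 3 (rotate_left(3, 5, k=2)): [A, F, D, B, E, C]
After 4 (reverse(3, 4)): [A, F, D, E, B, C]
After 5 (rotate_left(0, 2, k=2)): [D, A, F, E, B, C]
After 6 (reverse(4, 5)): [D, A, F, E, C, B]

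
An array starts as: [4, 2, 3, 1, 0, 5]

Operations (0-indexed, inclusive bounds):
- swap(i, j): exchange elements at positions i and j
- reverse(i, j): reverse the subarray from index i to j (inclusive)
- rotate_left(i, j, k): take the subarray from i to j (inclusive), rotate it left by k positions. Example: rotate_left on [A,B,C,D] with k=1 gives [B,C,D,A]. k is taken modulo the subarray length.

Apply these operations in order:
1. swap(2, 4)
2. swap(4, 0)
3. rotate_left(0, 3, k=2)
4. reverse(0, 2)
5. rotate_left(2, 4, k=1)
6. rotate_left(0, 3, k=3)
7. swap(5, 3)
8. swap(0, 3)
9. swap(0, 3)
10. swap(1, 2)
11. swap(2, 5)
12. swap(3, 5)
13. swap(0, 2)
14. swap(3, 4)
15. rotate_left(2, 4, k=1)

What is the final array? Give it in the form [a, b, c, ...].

Answer: [2, 1, 0, 3, 4, 5]

Derivation:
After 1 (swap(2, 4)): [4, 2, 0, 1, 3, 5]
After 2 (swap(4, 0)): [3, 2, 0, 1, 4, 5]
After 3 (rotate_left(0, 3, k=2)): [0, 1, 3, 2, 4, 5]
After 4 (reverse(0, 2)): [3, 1, 0, 2, 4, 5]
After 5 (rotate_left(2, 4, k=1)): [3, 1, 2, 4, 0, 5]
After 6 (rotate_left(0, 3, k=3)): [4, 3, 1, 2, 0, 5]
After 7 (swap(5, 3)): [4, 3, 1, 5, 0, 2]
After 8 (swap(0, 3)): [5, 3, 1, 4, 0, 2]
After 9 (swap(0, 3)): [4, 3, 1, 5, 0, 2]
After 10 (swap(1, 2)): [4, 1, 3, 5, 0, 2]
After 11 (swap(2, 5)): [4, 1, 2, 5, 0, 3]
After 12 (swap(3, 5)): [4, 1, 2, 3, 0, 5]
After 13 (swap(0, 2)): [2, 1, 4, 3, 0, 5]
After 14 (swap(3, 4)): [2, 1, 4, 0, 3, 5]
After 15 (rotate_left(2, 4, k=1)): [2, 1, 0, 3, 4, 5]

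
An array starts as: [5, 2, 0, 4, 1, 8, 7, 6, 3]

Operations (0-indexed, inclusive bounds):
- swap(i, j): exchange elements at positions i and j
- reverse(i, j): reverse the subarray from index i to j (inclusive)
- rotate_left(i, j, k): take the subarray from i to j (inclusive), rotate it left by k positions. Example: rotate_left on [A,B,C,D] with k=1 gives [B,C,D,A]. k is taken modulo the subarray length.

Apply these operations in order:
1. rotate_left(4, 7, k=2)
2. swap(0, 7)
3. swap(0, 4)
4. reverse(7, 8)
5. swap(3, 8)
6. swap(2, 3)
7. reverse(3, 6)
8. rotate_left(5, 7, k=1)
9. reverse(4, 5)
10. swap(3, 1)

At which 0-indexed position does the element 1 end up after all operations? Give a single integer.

After 1 (rotate_left(4, 7, k=2)): [5, 2, 0, 4, 7, 6, 1, 8, 3]
After 2 (swap(0, 7)): [8, 2, 0, 4, 7, 6, 1, 5, 3]
After 3 (swap(0, 4)): [7, 2, 0, 4, 8, 6, 1, 5, 3]
After 4 (reverse(7, 8)): [7, 2, 0, 4, 8, 6, 1, 3, 5]
After 5 (swap(3, 8)): [7, 2, 0, 5, 8, 6, 1, 3, 4]
After 6 (swap(2, 3)): [7, 2, 5, 0, 8, 6, 1, 3, 4]
After 7 (reverse(3, 6)): [7, 2, 5, 1, 6, 8, 0, 3, 4]
After 8 (rotate_left(5, 7, k=1)): [7, 2, 5, 1, 6, 0, 3, 8, 4]
After 9 (reverse(4, 5)): [7, 2, 5, 1, 0, 6, 3, 8, 4]
After 10 (swap(3, 1)): [7, 1, 5, 2, 0, 6, 3, 8, 4]

Answer: 1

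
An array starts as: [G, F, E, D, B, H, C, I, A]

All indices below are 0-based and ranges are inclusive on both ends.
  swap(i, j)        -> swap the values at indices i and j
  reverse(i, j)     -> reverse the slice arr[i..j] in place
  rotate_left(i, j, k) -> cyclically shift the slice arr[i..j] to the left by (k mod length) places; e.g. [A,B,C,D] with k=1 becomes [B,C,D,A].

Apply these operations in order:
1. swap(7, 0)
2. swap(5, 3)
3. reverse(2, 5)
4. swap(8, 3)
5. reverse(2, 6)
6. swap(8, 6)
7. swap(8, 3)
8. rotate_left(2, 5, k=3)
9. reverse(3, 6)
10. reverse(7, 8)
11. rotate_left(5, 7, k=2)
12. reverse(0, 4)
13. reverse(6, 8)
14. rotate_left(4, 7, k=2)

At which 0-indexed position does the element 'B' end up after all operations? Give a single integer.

After 1 (swap(7, 0)): [I, F, E, D, B, H, C, G, A]
After 2 (swap(5, 3)): [I, F, E, H, B, D, C, G, A]
After 3 (reverse(2, 5)): [I, F, D, B, H, E, C, G, A]
After 4 (swap(8, 3)): [I, F, D, A, H, E, C, G, B]
After 5 (reverse(2, 6)): [I, F, C, E, H, A, D, G, B]
After 6 (swap(8, 6)): [I, F, C, E, H, A, B, G, D]
After 7 (swap(8, 3)): [I, F, C, D, H, A, B, G, E]
After 8 (rotate_left(2, 5, k=3)): [I, F, A, C, D, H, B, G, E]
After 9 (reverse(3, 6)): [I, F, A, B, H, D, C, G, E]
After 10 (reverse(7, 8)): [I, F, A, B, H, D, C, E, G]
After 11 (rotate_left(5, 7, k=2)): [I, F, A, B, H, E, D, C, G]
After 12 (reverse(0, 4)): [H, B, A, F, I, E, D, C, G]
After 13 (reverse(6, 8)): [H, B, A, F, I, E, G, C, D]
After 14 (rotate_left(4, 7, k=2)): [H, B, A, F, G, C, I, E, D]

Answer: 1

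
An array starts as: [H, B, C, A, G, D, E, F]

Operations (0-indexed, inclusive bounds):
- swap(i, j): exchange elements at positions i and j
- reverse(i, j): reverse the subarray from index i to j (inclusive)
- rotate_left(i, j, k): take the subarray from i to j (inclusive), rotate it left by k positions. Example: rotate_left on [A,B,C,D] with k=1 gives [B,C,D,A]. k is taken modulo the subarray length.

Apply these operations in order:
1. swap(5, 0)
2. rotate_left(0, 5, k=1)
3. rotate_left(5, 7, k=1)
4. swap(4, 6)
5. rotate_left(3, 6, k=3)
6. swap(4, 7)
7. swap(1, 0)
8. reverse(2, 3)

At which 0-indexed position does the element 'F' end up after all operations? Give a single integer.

After 1 (swap(5, 0)): [D, B, C, A, G, H, E, F]
After 2 (rotate_left(0, 5, k=1)): [B, C, A, G, H, D, E, F]
After 3 (rotate_left(5, 7, k=1)): [B, C, A, G, H, E, F, D]
After 4 (swap(4, 6)): [B, C, A, G, F, E, H, D]
After 5 (rotate_left(3, 6, k=3)): [B, C, A, H, G, F, E, D]
After 6 (swap(4, 7)): [B, C, A, H, D, F, E, G]
After 7 (swap(1, 0)): [C, B, A, H, D, F, E, G]
After 8 (reverse(2, 3)): [C, B, H, A, D, F, E, G]

Answer: 5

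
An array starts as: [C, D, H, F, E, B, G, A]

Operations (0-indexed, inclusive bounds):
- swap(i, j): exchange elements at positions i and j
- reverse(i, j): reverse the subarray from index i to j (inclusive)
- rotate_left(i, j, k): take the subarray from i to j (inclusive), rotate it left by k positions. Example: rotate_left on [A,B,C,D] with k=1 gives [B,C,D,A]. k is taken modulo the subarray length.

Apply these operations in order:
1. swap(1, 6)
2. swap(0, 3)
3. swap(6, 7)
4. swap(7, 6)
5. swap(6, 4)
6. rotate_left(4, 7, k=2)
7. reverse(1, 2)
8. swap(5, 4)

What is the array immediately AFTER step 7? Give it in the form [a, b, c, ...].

Answer: [F, H, G, C, E, A, D, B]

Derivation:
After 1 (swap(1, 6)): [C, G, H, F, E, B, D, A]
After 2 (swap(0, 3)): [F, G, H, C, E, B, D, A]
After 3 (swap(6, 7)): [F, G, H, C, E, B, A, D]
After 4 (swap(7, 6)): [F, G, H, C, E, B, D, A]
After 5 (swap(6, 4)): [F, G, H, C, D, B, E, A]
After 6 (rotate_left(4, 7, k=2)): [F, G, H, C, E, A, D, B]
After 7 (reverse(1, 2)): [F, H, G, C, E, A, D, B]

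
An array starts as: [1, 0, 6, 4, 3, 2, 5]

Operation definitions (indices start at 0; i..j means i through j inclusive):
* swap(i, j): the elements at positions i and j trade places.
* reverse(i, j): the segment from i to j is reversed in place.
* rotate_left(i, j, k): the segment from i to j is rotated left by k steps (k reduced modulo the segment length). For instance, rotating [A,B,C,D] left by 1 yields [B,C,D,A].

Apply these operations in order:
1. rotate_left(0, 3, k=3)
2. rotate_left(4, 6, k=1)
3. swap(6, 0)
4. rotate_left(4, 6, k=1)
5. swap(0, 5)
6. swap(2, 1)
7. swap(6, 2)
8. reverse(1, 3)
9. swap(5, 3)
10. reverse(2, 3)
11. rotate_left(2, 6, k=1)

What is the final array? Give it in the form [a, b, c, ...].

Answer: [4, 6, 2, 5, 0, 1, 3]

Derivation:
After 1 (rotate_left(0, 3, k=3)): [4, 1, 0, 6, 3, 2, 5]
After 2 (rotate_left(4, 6, k=1)): [4, 1, 0, 6, 2, 5, 3]
After 3 (swap(6, 0)): [3, 1, 0, 6, 2, 5, 4]
After 4 (rotate_left(4, 6, k=1)): [3, 1, 0, 6, 5, 4, 2]
After 5 (swap(0, 5)): [4, 1, 0, 6, 5, 3, 2]
After 6 (swap(2, 1)): [4, 0, 1, 6, 5, 3, 2]
After 7 (swap(6, 2)): [4, 0, 2, 6, 5, 3, 1]
After 8 (reverse(1, 3)): [4, 6, 2, 0, 5, 3, 1]
After 9 (swap(5, 3)): [4, 6, 2, 3, 5, 0, 1]
After 10 (reverse(2, 3)): [4, 6, 3, 2, 5, 0, 1]
After 11 (rotate_left(2, 6, k=1)): [4, 6, 2, 5, 0, 1, 3]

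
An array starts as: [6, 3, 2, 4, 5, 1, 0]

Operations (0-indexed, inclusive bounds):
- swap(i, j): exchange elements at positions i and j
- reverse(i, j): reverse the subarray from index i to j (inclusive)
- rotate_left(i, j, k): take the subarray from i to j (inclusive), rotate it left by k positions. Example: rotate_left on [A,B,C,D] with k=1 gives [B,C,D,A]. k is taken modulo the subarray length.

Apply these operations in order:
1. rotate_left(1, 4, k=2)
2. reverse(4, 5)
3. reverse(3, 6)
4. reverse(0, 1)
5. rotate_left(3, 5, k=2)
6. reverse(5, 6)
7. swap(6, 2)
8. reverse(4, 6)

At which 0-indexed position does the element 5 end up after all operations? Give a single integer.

Answer: 4

Derivation:
After 1 (rotate_left(1, 4, k=2)): [6, 4, 5, 3, 2, 1, 0]
After 2 (reverse(4, 5)): [6, 4, 5, 3, 1, 2, 0]
After 3 (reverse(3, 6)): [6, 4, 5, 0, 2, 1, 3]
After 4 (reverse(0, 1)): [4, 6, 5, 0, 2, 1, 3]
After 5 (rotate_left(3, 5, k=2)): [4, 6, 5, 1, 0, 2, 3]
After 6 (reverse(5, 6)): [4, 6, 5, 1, 0, 3, 2]
After 7 (swap(6, 2)): [4, 6, 2, 1, 0, 3, 5]
After 8 (reverse(4, 6)): [4, 6, 2, 1, 5, 3, 0]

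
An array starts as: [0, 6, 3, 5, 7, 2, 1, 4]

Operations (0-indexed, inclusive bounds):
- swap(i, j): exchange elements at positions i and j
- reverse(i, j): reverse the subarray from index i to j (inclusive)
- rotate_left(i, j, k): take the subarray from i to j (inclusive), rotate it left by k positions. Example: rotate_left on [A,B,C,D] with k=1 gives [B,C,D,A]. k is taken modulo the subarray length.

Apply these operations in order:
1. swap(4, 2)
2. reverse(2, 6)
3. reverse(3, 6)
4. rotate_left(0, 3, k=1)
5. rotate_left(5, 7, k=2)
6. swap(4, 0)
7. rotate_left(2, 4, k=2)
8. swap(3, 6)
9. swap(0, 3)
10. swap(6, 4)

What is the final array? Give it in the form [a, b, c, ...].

Answer: [3, 1, 6, 5, 7, 4, 0, 2]

Derivation:
After 1 (swap(4, 2)): [0, 6, 7, 5, 3, 2, 1, 4]
After 2 (reverse(2, 6)): [0, 6, 1, 2, 3, 5, 7, 4]
After 3 (reverse(3, 6)): [0, 6, 1, 7, 5, 3, 2, 4]
After 4 (rotate_left(0, 3, k=1)): [6, 1, 7, 0, 5, 3, 2, 4]
After 5 (rotate_left(5, 7, k=2)): [6, 1, 7, 0, 5, 4, 3, 2]
After 6 (swap(4, 0)): [5, 1, 7, 0, 6, 4, 3, 2]
After 7 (rotate_left(2, 4, k=2)): [5, 1, 6, 7, 0, 4, 3, 2]
After 8 (swap(3, 6)): [5, 1, 6, 3, 0, 4, 7, 2]
After 9 (swap(0, 3)): [3, 1, 6, 5, 0, 4, 7, 2]
After 10 (swap(6, 4)): [3, 1, 6, 5, 7, 4, 0, 2]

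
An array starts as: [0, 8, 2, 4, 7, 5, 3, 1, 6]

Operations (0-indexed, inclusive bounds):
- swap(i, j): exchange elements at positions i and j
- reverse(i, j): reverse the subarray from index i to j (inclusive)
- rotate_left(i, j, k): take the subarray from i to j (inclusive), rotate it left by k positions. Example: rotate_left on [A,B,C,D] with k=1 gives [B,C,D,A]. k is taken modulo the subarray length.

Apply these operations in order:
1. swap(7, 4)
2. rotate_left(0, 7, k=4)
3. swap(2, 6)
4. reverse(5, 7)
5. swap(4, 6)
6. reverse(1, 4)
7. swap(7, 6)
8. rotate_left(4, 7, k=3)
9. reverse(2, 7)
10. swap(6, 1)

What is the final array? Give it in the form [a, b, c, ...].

Answer: [1, 2, 8, 4, 5, 0, 3, 7, 6]

Derivation:
After 1 (swap(7, 4)): [0, 8, 2, 4, 1, 5, 3, 7, 6]
After 2 (rotate_left(0, 7, k=4)): [1, 5, 3, 7, 0, 8, 2, 4, 6]
After 3 (swap(2, 6)): [1, 5, 2, 7, 0, 8, 3, 4, 6]
After 4 (reverse(5, 7)): [1, 5, 2, 7, 0, 4, 3, 8, 6]
After 5 (swap(4, 6)): [1, 5, 2, 7, 3, 4, 0, 8, 6]
After 6 (reverse(1, 4)): [1, 3, 7, 2, 5, 4, 0, 8, 6]
After 7 (swap(7, 6)): [1, 3, 7, 2, 5, 4, 8, 0, 6]
After 8 (rotate_left(4, 7, k=3)): [1, 3, 7, 2, 0, 5, 4, 8, 6]
After 9 (reverse(2, 7)): [1, 3, 8, 4, 5, 0, 2, 7, 6]
After 10 (swap(6, 1)): [1, 2, 8, 4, 5, 0, 3, 7, 6]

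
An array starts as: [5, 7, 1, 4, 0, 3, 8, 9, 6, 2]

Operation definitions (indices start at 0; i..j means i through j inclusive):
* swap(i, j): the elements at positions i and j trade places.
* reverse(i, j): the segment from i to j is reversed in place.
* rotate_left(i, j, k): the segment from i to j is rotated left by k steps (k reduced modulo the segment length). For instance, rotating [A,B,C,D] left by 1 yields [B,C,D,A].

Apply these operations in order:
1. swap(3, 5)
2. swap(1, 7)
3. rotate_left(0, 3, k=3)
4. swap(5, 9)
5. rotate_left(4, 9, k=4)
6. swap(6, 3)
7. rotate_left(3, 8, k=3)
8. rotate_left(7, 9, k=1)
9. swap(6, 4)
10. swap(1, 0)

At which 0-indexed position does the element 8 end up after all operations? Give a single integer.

After 1 (swap(3, 5)): [5, 7, 1, 3, 0, 4, 8, 9, 6, 2]
After 2 (swap(1, 7)): [5, 9, 1, 3, 0, 4, 8, 7, 6, 2]
After 3 (rotate_left(0, 3, k=3)): [3, 5, 9, 1, 0, 4, 8, 7, 6, 2]
After 4 (swap(5, 9)): [3, 5, 9, 1, 0, 2, 8, 7, 6, 4]
After 5 (rotate_left(4, 9, k=4)): [3, 5, 9, 1, 6, 4, 0, 2, 8, 7]
After 6 (swap(6, 3)): [3, 5, 9, 0, 6, 4, 1, 2, 8, 7]
After 7 (rotate_left(3, 8, k=3)): [3, 5, 9, 1, 2, 8, 0, 6, 4, 7]
After 8 (rotate_left(7, 9, k=1)): [3, 5, 9, 1, 2, 8, 0, 4, 7, 6]
After 9 (swap(6, 4)): [3, 5, 9, 1, 0, 8, 2, 4, 7, 6]
After 10 (swap(1, 0)): [5, 3, 9, 1, 0, 8, 2, 4, 7, 6]

Answer: 5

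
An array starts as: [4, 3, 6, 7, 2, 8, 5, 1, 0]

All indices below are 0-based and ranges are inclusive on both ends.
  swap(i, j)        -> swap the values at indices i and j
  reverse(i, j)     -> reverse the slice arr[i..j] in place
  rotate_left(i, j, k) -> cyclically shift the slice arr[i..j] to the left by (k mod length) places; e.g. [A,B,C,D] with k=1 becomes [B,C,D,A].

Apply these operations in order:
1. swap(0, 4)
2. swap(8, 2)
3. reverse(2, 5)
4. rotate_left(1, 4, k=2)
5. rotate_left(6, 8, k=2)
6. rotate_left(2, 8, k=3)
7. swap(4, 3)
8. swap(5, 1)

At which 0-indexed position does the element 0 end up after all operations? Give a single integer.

Answer: 2

Derivation:
After 1 (swap(0, 4)): [2, 3, 6, 7, 4, 8, 5, 1, 0]
After 2 (swap(8, 2)): [2, 3, 0, 7, 4, 8, 5, 1, 6]
After 3 (reverse(2, 5)): [2, 3, 8, 4, 7, 0, 5, 1, 6]
After 4 (rotate_left(1, 4, k=2)): [2, 4, 7, 3, 8, 0, 5, 1, 6]
After 5 (rotate_left(6, 8, k=2)): [2, 4, 7, 3, 8, 0, 6, 5, 1]
After 6 (rotate_left(2, 8, k=3)): [2, 4, 0, 6, 5, 1, 7, 3, 8]
After 7 (swap(4, 3)): [2, 4, 0, 5, 6, 1, 7, 3, 8]
After 8 (swap(5, 1)): [2, 1, 0, 5, 6, 4, 7, 3, 8]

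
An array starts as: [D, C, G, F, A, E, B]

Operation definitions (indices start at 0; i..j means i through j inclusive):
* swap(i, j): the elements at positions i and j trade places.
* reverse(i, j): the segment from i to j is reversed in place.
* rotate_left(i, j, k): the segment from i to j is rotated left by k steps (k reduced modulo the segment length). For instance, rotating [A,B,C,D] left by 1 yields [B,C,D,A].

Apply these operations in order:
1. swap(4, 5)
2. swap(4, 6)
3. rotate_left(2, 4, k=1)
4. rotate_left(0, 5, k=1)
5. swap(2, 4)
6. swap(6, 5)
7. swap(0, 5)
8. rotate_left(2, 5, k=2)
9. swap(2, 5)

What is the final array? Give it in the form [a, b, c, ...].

Answer: [E, F, G, C, A, B, D]

Derivation:
After 1 (swap(4, 5)): [D, C, G, F, E, A, B]
After 2 (swap(4, 6)): [D, C, G, F, B, A, E]
After 3 (rotate_left(2, 4, k=1)): [D, C, F, B, G, A, E]
After 4 (rotate_left(0, 5, k=1)): [C, F, B, G, A, D, E]
After 5 (swap(2, 4)): [C, F, A, G, B, D, E]
After 6 (swap(6, 5)): [C, F, A, G, B, E, D]
After 7 (swap(0, 5)): [E, F, A, G, B, C, D]
After 8 (rotate_left(2, 5, k=2)): [E, F, B, C, A, G, D]
After 9 (swap(2, 5)): [E, F, G, C, A, B, D]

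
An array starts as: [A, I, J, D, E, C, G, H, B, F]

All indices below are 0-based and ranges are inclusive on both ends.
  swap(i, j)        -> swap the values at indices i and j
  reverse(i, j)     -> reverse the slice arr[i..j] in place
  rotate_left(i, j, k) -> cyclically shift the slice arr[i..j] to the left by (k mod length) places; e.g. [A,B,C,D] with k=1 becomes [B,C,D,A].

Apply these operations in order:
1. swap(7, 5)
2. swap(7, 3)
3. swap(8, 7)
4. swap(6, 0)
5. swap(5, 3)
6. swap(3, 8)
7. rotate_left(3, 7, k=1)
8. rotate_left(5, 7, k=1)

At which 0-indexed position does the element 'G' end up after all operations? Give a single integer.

Answer: 0

Derivation:
After 1 (swap(7, 5)): [A, I, J, D, E, H, G, C, B, F]
After 2 (swap(7, 3)): [A, I, J, C, E, H, G, D, B, F]
After 3 (swap(8, 7)): [A, I, J, C, E, H, G, B, D, F]
After 4 (swap(6, 0)): [G, I, J, C, E, H, A, B, D, F]
After 5 (swap(5, 3)): [G, I, J, H, E, C, A, B, D, F]
After 6 (swap(3, 8)): [G, I, J, D, E, C, A, B, H, F]
After 7 (rotate_left(3, 7, k=1)): [G, I, J, E, C, A, B, D, H, F]
After 8 (rotate_left(5, 7, k=1)): [G, I, J, E, C, B, D, A, H, F]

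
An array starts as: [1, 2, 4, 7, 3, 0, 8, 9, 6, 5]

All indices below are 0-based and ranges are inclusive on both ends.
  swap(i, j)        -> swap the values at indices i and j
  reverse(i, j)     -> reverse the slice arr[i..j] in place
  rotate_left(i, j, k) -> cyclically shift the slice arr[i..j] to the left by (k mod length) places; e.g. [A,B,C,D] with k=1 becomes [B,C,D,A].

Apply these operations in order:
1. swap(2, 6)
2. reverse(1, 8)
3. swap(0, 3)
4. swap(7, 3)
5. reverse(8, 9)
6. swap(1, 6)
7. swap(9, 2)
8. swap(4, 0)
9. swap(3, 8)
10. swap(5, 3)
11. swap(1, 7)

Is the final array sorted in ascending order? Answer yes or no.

After 1 (swap(2, 6)): [1, 2, 8, 7, 3, 0, 4, 9, 6, 5]
After 2 (reverse(1, 8)): [1, 6, 9, 4, 0, 3, 7, 8, 2, 5]
After 3 (swap(0, 3)): [4, 6, 9, 1, 0, 3, 7, 8, 2, 5]
After 4 (swap(7, 3)): [4, 6, 9, 8, 0, 3, 7, 1, 2, 5]
After 5 (reverse(8, 9)): [4, 6, 9, 8, 0, 3, 7, 1, 5, 2]
After 6 (swap(1, 6)): [4, 7, 9, 8, 0, 3, 6, 1, 5, 2]
After 7 (swap(9, 2)): [4, 7, 2, 8, 0, 3, 6, 1, 5, 9]
After 8 (swap(4, 0)): [0, 7, 2, 8, 4, 3, 6, 1, 5, 9]
After 9 (swap(3, 8)): [0, 7, 2, 5, 4, 3, 6, 1, 8, 9]
After 10 (swap(5, 3)): [0, 7, 2, 3, 4, 5, 6, 1, 8, 9]
After 11 (swap(1, 7)): [0, 1, 2, 3, 4, 5, 6, 7, 8, 9]

Answer: yes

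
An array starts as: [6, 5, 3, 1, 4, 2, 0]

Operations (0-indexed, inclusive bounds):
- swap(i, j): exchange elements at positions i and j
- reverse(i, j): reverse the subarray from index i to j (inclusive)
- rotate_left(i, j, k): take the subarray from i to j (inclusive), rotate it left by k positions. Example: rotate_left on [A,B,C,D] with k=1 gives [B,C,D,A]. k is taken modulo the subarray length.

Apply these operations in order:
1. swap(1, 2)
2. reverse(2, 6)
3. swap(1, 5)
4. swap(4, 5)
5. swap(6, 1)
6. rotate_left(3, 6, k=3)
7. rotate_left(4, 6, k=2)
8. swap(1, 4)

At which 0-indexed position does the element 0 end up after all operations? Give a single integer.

After 1 (swap(1, 2)): [6, 3, 5, 1, 4, 2, 0]
After 2 (reverse(2, 6)): [6, 3, 0, 2, 4, 1, 5]
After 3 (swap(1, 5)): [6, 1, 0, 2, 4, 3, 5]
After 4 (swap(4, 5)): [6, 1, 0, 2, 3, 4, 5]
After 5 (swap(6, 1)): [6, 5, 0, 2, 3, 4, 1]
After 6 (rotate_left(3, 6, k=3)): [6, 5, 0, 1, 2, 3, 4]
After 7 (rotate_left(4, 6, k=2)): [6, 5, 0, 1, 4, 2, 3]
After 8 (swap(1, 4)): [6, 4, 0, 1, 5, 2, 3]

Answer: 2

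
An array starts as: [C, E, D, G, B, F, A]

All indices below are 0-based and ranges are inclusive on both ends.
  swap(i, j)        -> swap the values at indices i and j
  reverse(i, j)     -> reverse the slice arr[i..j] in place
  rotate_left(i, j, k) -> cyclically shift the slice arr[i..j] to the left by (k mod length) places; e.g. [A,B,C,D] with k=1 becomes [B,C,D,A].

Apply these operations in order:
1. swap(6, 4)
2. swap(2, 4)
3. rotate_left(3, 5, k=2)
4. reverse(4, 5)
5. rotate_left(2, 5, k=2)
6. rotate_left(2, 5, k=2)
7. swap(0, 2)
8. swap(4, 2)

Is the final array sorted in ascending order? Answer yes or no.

After 1 (swap(6, 4)): [C, E, D, G, A, F, B]
After 2 (swap(2, 4)): [C, E, A, G, D, F, B]
After 3 (rotate_left(3, 5, k=2)): [C, E, A, F, G, D, B]
After 4 (reverse(4, 5)): [C, E, A, F, D, G, B]
After 5 (rotate_left(2, 5, k=2)): [C, E, D, G, A, F, B]
After 6 (rotate_left(2, 5, k=2)): [C, E, A, F, D, G, B]
After 7 (swap(0, 2)): [A, E, C, F, D, G, B]
After 8 (swap(4, 2)): [A, E, D, F, C, G, B]

Answer: no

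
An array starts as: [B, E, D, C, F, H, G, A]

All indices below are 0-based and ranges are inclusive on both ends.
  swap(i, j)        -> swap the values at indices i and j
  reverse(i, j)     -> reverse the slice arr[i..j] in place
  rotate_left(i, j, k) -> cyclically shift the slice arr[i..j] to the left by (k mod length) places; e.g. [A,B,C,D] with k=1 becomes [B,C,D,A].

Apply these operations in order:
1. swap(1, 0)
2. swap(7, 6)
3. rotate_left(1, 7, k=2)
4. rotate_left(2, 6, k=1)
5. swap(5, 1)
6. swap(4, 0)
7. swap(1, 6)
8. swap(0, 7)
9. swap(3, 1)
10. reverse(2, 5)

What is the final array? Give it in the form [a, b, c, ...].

Answer: [D, A, C, E, F, H, B, G]

Derivation:
After 1 (swap(1, 0)): [E, B, D, C, F, H, G, A]
After 2 (swap(7, 6)): [E, B, D, C, F, H, A, G]
After 3 (rotate_left(1, 7, k=2)): [E, C, F, H, A, G, B, D]
After 4 (rotate_left(2, 6, k=1)): [E, C, H, A, G, B, F, D]
After 5 (swap(5, 1)): [E, B, H, A, G, C, F, D]
After 6 (swap(4, 0)): [G, B, H, A, E, C, F, D]
After 7 (swap(1, 6)): [G, F, H, A, E, C, B, D]
After 8 (swap(0, 7)): [D, F, H, A, E, C, B, G]
After 9 (swap(3, 1)): [D, A, H, F, E, C, B, G]
After 10 (reverse(2, 5)): [D, A, C, E, F, H, B, G]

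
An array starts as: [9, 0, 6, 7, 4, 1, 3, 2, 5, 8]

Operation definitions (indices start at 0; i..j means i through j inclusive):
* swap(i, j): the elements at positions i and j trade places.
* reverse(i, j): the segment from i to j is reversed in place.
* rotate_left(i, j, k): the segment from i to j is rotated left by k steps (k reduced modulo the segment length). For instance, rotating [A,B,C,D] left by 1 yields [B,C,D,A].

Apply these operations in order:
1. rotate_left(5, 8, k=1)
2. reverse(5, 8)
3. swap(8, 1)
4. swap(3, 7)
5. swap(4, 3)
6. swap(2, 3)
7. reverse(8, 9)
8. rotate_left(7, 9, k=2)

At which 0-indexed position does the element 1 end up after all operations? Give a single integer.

After 1 (rotate_left(5, 8, k=1)): [9, 0, 6, 7, 4, 3, 2, 5, 1, 8]
After 2 (reverse(5, 8)): [9, 0, 6, 7, 4, 1, 5, 2, 3, 8]
After 3 (swap(8, 1)): [9, 3, 6, 7, 4, 1, 5, 2, 0, 8]
After 4 (swap(3, 7)): [9, 3, 6, 2, 4, 1, 5, 7, 0, 8]
After 5 (swap(4, 3)): [9, 3, 6, 4, 2, 1, 5, 7, 0, 8]
After 6 (swap(2, 3)): [9, 3, 4, 6, 2, 1, 5, 7, 0, 8]
After 7 (reverse(8, 9)): [9, 3, 4, 6, 2, 1, 5, 7, 8, 0]
After 8 (rotate_left(7, 9, k=2)): [9, 3, 4, 6, 2, 1, 5, 0, 7, 8]

Answer: 5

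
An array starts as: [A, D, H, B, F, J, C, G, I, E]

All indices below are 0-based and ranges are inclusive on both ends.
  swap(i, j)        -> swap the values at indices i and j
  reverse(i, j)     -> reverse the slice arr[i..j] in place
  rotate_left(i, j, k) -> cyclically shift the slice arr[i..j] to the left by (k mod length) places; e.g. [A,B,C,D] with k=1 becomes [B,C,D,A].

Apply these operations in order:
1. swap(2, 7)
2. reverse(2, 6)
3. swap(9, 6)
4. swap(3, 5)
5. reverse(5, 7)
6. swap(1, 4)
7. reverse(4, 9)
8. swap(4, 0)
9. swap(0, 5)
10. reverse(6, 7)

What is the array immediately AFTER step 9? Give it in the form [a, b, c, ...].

Answer: [I, F, C, B, A, G, J, E, H, D]

Derivation:
After 1 (swap(2, 7)): [A, D, G, B, F, J, C, H, I, E]
After 2 (reverse(2, 6)): [A, D, C, J, F, B, G, H, I, E]
After 3 (swap(9, 6)): [A, D, C, J, F, B, E, H, I, G]
After 4 (swap(3, 5)): [A, D, C, B, F, J, E, H, I, G]
After 5 (reverse(5, 7)): [A, D, C, B, F, H, E, J, I, G]
After 6 (swap(1, 4)): [A, F, C, B, D, H, E, J, I, G]
After 7 (reverse(4, 9)): [A, F, C, B, G, I, J, E, H, D]
After 8 (swap(4, 0)): [G, F, C, B, A, I, J, E, H, D]
After 9 (swap(0, 5)): [I, F, C, B, A, G, J, E, H, D]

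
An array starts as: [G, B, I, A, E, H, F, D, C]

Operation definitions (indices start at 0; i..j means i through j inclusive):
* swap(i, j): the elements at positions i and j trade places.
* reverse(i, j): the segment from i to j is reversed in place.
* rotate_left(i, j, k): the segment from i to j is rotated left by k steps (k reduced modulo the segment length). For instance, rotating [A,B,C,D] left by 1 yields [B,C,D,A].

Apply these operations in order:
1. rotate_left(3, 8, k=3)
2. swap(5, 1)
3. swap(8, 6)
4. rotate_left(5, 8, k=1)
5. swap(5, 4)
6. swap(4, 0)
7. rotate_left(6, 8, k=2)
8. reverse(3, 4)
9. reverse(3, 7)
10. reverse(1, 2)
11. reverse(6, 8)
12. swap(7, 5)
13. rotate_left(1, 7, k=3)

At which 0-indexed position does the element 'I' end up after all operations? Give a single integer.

After 1 (rotate_left(3, 8, k=3)): [G, B, I, F, D, C, A, E, H]
After 2 (swap(5, 1)): [G, C, I, F, D, B, A, E, H]
After 3 (swap(8, 6)): [G, C, I, F, D, B, H, E, A]
After 4 (rotate_left(5, 8, k=1)): [G, C, I, F, D, H, E, A, B]
After 5 (swap(5, 4)): [G, C, I, F, H, D, E, A, B]
After 6 (swap(4, 0)): [H, C, I, F, G, D, E, A, B]
After 7 (rotate_left(6, 8, k=2)): [H, C, I, F, G, D, B, E, A]
After 8 (reverse(3, 4)): [H, C, I, G, F, D, B, E, A]
After 9 (reverse(3, 7)): [H, C, I, E, B, D, F, G, A]
After 10 (reverse(1, 2)): [H, I, C, E, B, D, F, G, A]
After 11 (reverse(6, 8)): [H, I, C, E, B, D, A, G, F]
After 12 (swap(7, 5)): [H, I, C, E, B, G, A, D, F]
After 13 (rotate_left(1, 7, k=3)): [H, B, G, A, D, I, C, E, F]

Answer: 5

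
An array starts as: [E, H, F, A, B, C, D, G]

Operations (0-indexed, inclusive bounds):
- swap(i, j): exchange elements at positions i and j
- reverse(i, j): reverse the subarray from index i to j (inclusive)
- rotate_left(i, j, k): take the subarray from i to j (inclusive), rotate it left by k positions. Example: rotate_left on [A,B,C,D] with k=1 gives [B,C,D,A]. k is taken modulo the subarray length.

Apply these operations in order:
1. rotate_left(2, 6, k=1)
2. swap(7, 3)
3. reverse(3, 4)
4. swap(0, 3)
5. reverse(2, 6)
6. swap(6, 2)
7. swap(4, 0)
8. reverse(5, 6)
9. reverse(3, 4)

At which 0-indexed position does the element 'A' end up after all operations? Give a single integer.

After 1 (rotate_left(2, 6, k=1)): [E, H, A, B, C, D, F, G]
After 2 (swap(7, 3)): [E, H, A, G, C, D, F, B]
After 3 (reverse(3, 4)): [E, H, A, C, G, D, F, B]
After 4 (swap(0, 3)): [C, H, A, E, G, D, F, B]
After 5 (reverse(2, 6)): [C, H, F, D, G, E, A, B]
After 6 (swap(6, 2)): [C, H, A, D, G, E, F, B]
After 7 (swap(4, 0)): [G, H, A, D, C, E, F, B]
After 8 (reverse(5, 6)): [G, H, A, D, C, F, E, B]
After 9 (reverse(3, 4)): [G, H, A, C, D, F, E, B]

Answer: 2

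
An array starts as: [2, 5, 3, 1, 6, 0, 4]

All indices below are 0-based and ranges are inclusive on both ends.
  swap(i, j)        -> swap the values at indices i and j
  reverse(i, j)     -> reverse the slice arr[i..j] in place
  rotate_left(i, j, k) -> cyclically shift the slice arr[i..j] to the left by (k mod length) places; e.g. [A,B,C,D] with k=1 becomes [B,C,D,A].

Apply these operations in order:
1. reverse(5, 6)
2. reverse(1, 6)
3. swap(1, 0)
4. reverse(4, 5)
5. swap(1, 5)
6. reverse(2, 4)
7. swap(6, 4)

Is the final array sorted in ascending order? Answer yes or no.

Answer: no

Derivation:
After 1 (reverse(5, 6)): [2, 5, 3, 1, 6, 4, 0]
After 2 (reverse(1, 6)): [2, 0, 4, 6, 1, 3, 5]
After 3 (swap(1, 0)): [0, 2, 4, 6, 1, 3, 5]
After 4 (reverse(4, 5)): [0, 2, 4, 6, 3, 1, 5]
After 5 (swap(1, 5)): [0, 1, 4, 6, 3, 2, 5]
After 6 (reverse(2, 4)): [0, 1, 3, 6, 4, 2, 5]
After 7 (swap(6, 4)): [0, 1, 3, 6, 5, 2, 4]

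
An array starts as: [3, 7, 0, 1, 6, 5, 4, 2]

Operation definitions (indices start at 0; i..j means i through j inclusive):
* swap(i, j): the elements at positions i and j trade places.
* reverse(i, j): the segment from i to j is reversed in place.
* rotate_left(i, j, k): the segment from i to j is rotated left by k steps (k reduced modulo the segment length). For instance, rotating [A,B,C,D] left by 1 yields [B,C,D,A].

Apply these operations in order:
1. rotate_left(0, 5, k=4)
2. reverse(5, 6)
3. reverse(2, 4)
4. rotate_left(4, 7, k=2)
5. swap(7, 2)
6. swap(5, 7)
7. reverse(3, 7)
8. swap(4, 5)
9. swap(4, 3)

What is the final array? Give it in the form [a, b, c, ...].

Answer: [6, 5, 4, 0, 2, 3, 1, 7]

Derivation:
After 1 (rotate_left(0, 5, k=4)): [6, 5, 3, 7, 0, 1, 4, 2]
After 2 (reverse(5, 6)): [6, 5, 3, 7, 0, 4, 1, 2]
After 3 (reverse(2, 4)): [6, 5, 0, 7, 3, 4, 1, 2]
After 4 (rotate_left(4, 7, k=2)): [6, 5, 0, 7, 1, 2, 3, 4]
After 5 (swap(7, 2)): [6, 5, 4, 7, 1, 2, 3, 0]
After 6 (swap(5, 7)): [6, 5, 4, 7, 1, 0, 3, 2]
After 7 (reverse(3, 7)): [6, 5, 4, 2, 3, 0, 1, 7]
After 8 (swap(4, 5)): [6, 5, 4, 2, 0, 3, 1, 7]
After 9 (swap(4, 3)): [6, 5, 4, 0, 2, 3, 1, 7]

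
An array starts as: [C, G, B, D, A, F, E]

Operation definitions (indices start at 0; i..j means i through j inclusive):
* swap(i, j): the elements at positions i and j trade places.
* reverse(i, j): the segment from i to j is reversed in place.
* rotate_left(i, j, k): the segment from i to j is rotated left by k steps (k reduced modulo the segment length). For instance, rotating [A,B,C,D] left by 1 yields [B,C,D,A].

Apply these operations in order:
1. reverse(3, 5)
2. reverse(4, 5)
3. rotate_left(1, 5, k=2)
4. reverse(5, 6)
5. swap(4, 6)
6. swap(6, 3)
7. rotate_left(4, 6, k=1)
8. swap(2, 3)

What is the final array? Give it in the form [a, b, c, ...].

Answer: [C, F, G, D, E, A, B]

Derivation:
After 1 (reverse(3, 5)): [C, G, B, F, A, D, E]
After 2 (reverse(4, 5)): [C, G, B, F, D, A, E]
After 3 (rotate_left(1, 5, k=2)): [C, F, D, A, G, B, E]
After 4 (reverse(5, 6)): [C, F, D, A, G, E, B]
After 5 (swap(4, 6)): [C, F, D, A, B, E, G]
After 6 (swap(6, 3)): [C, F, D, G, B, E, A]
After 7 (rotate_left(4, 6, k=1)): [C, F, D, G, E, A, B]
After 8 (swap(2, 3)): [C, F, G, D, E, A, B]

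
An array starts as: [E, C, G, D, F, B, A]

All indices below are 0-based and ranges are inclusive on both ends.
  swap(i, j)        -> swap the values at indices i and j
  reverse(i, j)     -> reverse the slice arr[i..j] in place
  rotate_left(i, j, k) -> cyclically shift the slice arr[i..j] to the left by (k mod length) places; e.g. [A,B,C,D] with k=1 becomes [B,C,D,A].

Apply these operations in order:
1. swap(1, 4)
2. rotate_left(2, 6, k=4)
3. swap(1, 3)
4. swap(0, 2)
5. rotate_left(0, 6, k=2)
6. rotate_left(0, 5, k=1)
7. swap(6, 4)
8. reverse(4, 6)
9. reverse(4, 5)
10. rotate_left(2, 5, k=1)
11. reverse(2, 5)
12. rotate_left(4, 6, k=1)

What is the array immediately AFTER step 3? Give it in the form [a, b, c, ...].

After 1 (swap(1, 4)): [E, F, G, D, C, B, A]
After 2 (rotate_left(2, 6, k=4)): [E, F, A, G, D, C, B]
After 3 (swap(1, 3)): [E, G, A, F, D, C, B]

Answer: [E, G, A, F, D, C, B]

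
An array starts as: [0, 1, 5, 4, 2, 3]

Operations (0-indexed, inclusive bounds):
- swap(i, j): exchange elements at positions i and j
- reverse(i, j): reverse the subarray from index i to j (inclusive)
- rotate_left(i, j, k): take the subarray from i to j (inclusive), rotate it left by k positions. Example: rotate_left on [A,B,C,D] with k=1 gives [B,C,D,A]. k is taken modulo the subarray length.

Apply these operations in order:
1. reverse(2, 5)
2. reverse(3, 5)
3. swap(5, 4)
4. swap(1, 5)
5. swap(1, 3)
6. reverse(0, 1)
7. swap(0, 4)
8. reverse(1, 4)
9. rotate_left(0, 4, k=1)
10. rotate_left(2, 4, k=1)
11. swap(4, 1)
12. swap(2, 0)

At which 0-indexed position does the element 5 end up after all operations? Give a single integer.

Answer: 2

Derivation:
After 1 (reverse(2, 5)): [0, 1, 3, 2, 4, 5]
After 2 (reverse(3, 5)): [0, 1, 3, 5, 4, 2]
After 3 (swap(5, 4)): [0, 1, 3, 5, 2, 4]
After 4 (swap(1, 5)): [0, 4, 3, 5, 2, 1]
After 5 (swap(1, 3)): [0, 5, 3, 4, 2, 1]
After 6 (reverse(0, 1)): [5, 0, 3, 4, 2, 1]
After 7 (swap(0, 4)): [2, 0, 3, 4, 5, 1]
After 8 (reverse(1, 4)): [2, 5, 4, 3, 0, 1]
After 9 (rotate_left(0, 4, k=1)): [5, 4, 3, 0, 2, 1]
After 10 (rotate_left(2, 4, k=1)): [5, 4, 0, 2, 3, 1]
After 11 (swap(4, 1)): [5, 3, 0, 2, 4, 1]
After 12 (swap(2, 0)): [0, 3, 5, 2, 4, 1]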